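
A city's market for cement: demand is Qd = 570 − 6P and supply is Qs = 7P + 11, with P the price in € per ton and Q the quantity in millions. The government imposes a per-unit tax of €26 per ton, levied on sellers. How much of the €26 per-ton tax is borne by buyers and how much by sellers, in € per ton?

Before the tax: set 570 − 6P = 7P + 11 → P* = €43, Q* = 312.
With the tax collected from sellers, supply shifts: Qs = 7(P − 26) + 11.
New equilibrium: buyers pay €57, sellers receive €31, Q = 228. (Wedge: Pb − Ps = 26.)
Burden on buyers: €14; on sellers: €12. (They sum to €26.)
The less price-elastic side of the market bears the larger share of a per-unit tax.

Buyers bear €14 per ton; sellers bear €12 per ton.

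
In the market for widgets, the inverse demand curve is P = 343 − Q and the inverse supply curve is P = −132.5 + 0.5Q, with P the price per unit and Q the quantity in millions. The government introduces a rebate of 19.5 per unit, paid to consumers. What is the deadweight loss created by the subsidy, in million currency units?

Deadweight loss = 126.75 million.

Inverting to Q(P) form: Qd = 343 − P; Qs = 2P + 265.
Before the subsidy: set 343 − P = 2P + 265 → P* = 26, Q* = 317.
With a per-unit subsidy paid to consumers, each effectively pays P − 19.5, so demand becomes Qd = 343 − (P − 19.5).
Solving gives Q = 330 with consumers paying 13 and producers receiving 32.5 (the 19.5 wedge).
Quantity rises by |ΔQ| = |317 − 330| = 13.
DWL = ½ · t · |ΔQ| = ½ · 19.5 · 13 = 126.75.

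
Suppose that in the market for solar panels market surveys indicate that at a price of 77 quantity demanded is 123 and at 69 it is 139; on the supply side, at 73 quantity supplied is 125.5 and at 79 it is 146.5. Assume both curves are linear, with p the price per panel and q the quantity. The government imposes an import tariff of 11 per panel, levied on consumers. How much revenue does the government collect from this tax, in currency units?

Demand slope: (139 − 123)/(69 − 77) = -2, so qd = 277 − 2p.
Supply slope: (146.5 − 125.5)/(79 − 73) = 3.5, so qs = 3.5p − 130.
Before the tax: set 277 − 2p = 3.5p − 130 → p* = 74, q* = 129.
With the tax collected from consumers, demand (in seller-price terms) shifts: qd = 277 − 2(p + 11).
New equilibrium: consumers pay 81, sellers receive 70, q = 115. (Wedge: pb − ps = 11.)
Revenue = t · Q = 11 · 115 = 1265.

Tax revenue = 1265.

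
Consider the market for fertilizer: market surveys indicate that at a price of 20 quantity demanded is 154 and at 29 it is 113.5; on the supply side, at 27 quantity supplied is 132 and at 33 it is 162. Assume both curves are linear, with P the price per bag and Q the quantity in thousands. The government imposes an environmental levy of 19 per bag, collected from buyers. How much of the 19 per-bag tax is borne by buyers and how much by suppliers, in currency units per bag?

Demand slope: (113.5 − 154)/(29 − 20) = -4.5, so Qd = 244 − 4.5P.
Supply slope: (162 − 132)/(33 − 27) = 5, so Qs = 5P − 3.
Before the tax: set 244 − 4.5P = 5P − 3 → P* = 26, Q* = 127.
With the tax collected from buyers, demand (in seller-price terms) shifts: Qd = 244 − 4.5(P + 19).
New equilibrium: buyers pay 36, suppliers receive 17, Q = 82. (Wedge: Pb − Ps = 19.)
Burden on buyers: 10; on suppliers: 9. (They sum to 19.)
The less price-elastic side of the market bears the larger share of a per-unit tax.

Buyers bear 10 per bag; suppliers bear 9 per bag.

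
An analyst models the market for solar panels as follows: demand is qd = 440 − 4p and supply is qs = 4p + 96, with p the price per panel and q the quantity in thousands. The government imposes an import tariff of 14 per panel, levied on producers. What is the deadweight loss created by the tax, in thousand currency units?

Deadweight loss = 196 thousand.

Before the tax: set 440 − 4p = 4p + 96 → p* = 43, q* = 268.
With the tax collected from producers, supply shifts: qs = 4(p − 14) + 96.
New equilibrium: consumers pay 50, producers receive 36, q = 240. (Wedge: pb − ps = 14.)
Quantity falls by |ΔQ| = |268 − 240| = 28.
DWL = ½ · t · |ΔQ| = ½ · 14 · 28 = 196.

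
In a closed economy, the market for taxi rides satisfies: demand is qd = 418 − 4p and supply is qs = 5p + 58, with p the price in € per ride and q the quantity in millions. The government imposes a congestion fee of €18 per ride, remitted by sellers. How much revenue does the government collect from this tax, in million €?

Tax revenue = €3924 million.

Without the tax, 418 − 4p = 5p + 58 gives 9p = 360, so p* = €40 and q* = 258.
With the tax collected from sellers, supply shifts: qs = 5(p − 18) + 58.
Solving gives q = 218 with consumers paying €50 and sellers receiving €32 (the €18 wedge).
Revenue = t · Q = 18 · 218 = €3924.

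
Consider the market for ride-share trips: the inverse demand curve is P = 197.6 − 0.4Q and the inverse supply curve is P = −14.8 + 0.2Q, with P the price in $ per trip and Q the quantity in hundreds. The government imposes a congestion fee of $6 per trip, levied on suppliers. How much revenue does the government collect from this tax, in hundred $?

Rewrite in direct form: Qd = 494 − 2.5P and Qs = 5P + 74.
Without the tax, 494 − 2.5P = 5P + 74 gives 7.5P = 420, so P* = $56 and Q* = 354.
With the tax collected from suppliers, supply shifts: Qs = 5(P − 6) + 74.
New equilibrium: consumers pay $60, suppliers receive $54, Q = 344. (Wedge: Pb − Ps = 6.)
Revenue = t · Q = 6 · 344 = $2064.

Tax revenue = $2064 hundred.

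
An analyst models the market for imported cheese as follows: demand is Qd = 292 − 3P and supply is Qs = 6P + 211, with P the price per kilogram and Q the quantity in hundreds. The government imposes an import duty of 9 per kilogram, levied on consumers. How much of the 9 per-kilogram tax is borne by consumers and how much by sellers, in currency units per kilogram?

Without the tax, 292 − 3P = 6P + 211 gives 9P = 81, so P* = 9 and Q* = 265.
With the tax collected from consumers, demand (in seller-price terms) shifts: Qd = 292 − 3(P + 9).
Solving gives Q = 247 with consumers paying 15 and sellers receiving 6 (the 9 wedge).
Burden on consumers: 6; on sellers: 3. (They sum to 9.)
The less price-elastic side of the market bears the larger share of a per-unit tax.

Consumers bear 6 per kilogram; sellers bear 3 per kilogram.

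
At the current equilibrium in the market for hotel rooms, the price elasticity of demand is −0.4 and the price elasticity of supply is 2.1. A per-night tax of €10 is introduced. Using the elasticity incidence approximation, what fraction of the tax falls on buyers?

Buyers' share ≈ 0.84.

Incidence ratio: buyers' share ≈ εs / (εs + |εd|) = 2.1 / (2.1 + 0.4) = 0.84.
Supply is the more elastic side, so buyers bear the larger share.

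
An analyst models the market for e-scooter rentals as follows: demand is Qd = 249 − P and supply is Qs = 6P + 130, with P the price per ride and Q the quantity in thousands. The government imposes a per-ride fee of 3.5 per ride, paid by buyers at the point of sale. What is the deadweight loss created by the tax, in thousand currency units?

Before the tax: set 249 − P = 6P + 130 → P* = 17, Q* = 232.
With the tax collected from buyers, demand (in seller-price terms) shifts: Qd = 249 − (P + 3.5).
New equilibrium: buyers pay 20, producers receive 16.5, Q = 229. (Wedge: Pb − Ps = 3.5.)
Quantity falls by |ΔQ| = |232 − 229| = 3.
DWL = ½ · t · |ΔQ| = ½ · 3.5 · 3 = 5.25.

Deadweight loss = 5.25 thousand.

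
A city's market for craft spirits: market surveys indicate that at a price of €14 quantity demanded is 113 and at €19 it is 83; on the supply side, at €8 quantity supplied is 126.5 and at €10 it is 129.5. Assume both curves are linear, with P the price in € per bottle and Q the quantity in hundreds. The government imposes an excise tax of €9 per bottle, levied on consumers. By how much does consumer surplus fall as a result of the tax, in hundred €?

Demand slope: (83 − 113)/(19 − 14) = -6, so Qd = 197 − 6P.
Supply slope: (129.5 − 126.5)/(10 − 8) = 1.5, so Qs = 1.5P + 114.5.
Before the tax: set 197 − 6P = 1.5P + 114.5 → P* = €11, Q* = 131.
With the tax collected from consumers, demand (in seller-price terms) shifts: Qd = 197 − 6(P + 9).
Solving gives Q = 120.2 with consumers paying €12.8 and suppliers receiving €3.8 (the €9 wedge).
ΔCS is the trapezoid between Q = 120.2 and Q = 131 of height €1.8: ½ · (131 + 120.2) · 1.8 = €226.08.

Consumer surplus falls by €226.08 hundred.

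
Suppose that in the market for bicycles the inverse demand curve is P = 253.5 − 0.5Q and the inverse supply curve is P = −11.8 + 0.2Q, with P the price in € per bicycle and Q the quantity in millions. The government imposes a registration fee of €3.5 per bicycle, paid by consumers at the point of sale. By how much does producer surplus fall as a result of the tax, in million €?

Producer surplus falls by €376.5 million.

Rewrite in direct form: Qd = 507 − 2P and Qs = 5P + 59.
Before the tax: set 507 − 2P = 5P + 59 → P* = €64, Q* = 379.
With the tax collected from consumers, demand (in seller-price terms) shifts: Qd = 507 − 2(P + 3.5).
Solving gives Q = 374 with consumers paying €66.5 and sellers receiving €63 (the €3.5 wedge).
ΔPS is the trapezoid between Q = 374 and Q = 379 of height €1: ½ · (379 + 374) · 1 = €376.5.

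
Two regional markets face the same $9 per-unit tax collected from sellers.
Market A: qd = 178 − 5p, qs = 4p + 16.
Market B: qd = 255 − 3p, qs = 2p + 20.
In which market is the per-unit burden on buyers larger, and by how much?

Market A: pre-tax p* = $18, q* = 88; post-tax q = 68; per-unit burden on buyers = $4.
Market B: pre-tax p* = $47, q* = 114; post-tax q = 103.2; per-unit burden on buyers = $3.6.
Difference: $4 vs $3.6 → market A is larger by $0.4.

Market A, by $0.4.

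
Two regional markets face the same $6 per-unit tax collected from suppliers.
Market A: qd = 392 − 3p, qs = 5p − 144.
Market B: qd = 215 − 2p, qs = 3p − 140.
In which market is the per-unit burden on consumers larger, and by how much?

Market A, by $0.15.

Market A: pre-tax p* = $67, q* = 191; post-tax q = 179.75; per-unit burden on consumers = $3.75.
Market B: pre-tax p* = $71, q* = 73; post-tax q = 65.8; per-unit burden on consumers = $3.6.
Difference: $3.75 vs $3.6 → market A is larger by $0.15.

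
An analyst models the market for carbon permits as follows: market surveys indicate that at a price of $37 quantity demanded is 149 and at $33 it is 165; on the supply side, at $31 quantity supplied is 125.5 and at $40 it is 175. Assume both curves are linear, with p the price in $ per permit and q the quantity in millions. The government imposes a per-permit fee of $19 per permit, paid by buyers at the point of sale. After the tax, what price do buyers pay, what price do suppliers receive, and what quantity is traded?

Buyers pay $47; suppliers receive $28; quantity = 109.

Demand slope: (165 − 149)/(33 − 37) = -4, so qd = 297 − 4p.
Supply slope: (175 − 125.5)/(40 − 31) = 5.5, so qs = 5.5p − 45.
Before the tax: set 297 − 4p = 5.5p − 45 → p* = $36, q* = 153.
With the tax collected from buyers, demand (in seller-price terms) shifts: qd = 297 − 4(p + 19).
Solving gives q = 109 with buyers paying $47 and suppliers receiving $28 (the $19 wedge).
The less price-elastic side of the market bears the larger share of a per-unit tax.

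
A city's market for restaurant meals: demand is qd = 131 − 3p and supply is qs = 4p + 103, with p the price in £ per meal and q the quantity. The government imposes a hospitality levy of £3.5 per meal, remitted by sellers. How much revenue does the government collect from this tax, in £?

Tax revenue = £395.5.

Before the tax: set 131 − 3p = 4p + 103 → p* = £4, q* = 119.
With the tax collected from sellers, supply shifts: qs = 4(p − 3.5) + 103.
New equilibrium: consumers pay £6, sellers receive £2.5, q = 113. (Wedge: pb − ps = 3.5.)
Revenue = t · Q = 3.5 · 113 = £395.5.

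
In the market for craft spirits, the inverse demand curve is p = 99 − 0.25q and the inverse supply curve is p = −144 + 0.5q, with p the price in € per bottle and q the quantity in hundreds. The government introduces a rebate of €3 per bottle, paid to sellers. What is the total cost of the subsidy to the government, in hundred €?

Inverting to q(p) form: qd = 396 − 4p; qs = 2p + 288.
Without the subsidy, 396 − 4p = 2p + 288 gives 6p = 108, so p* = €18 and q* = 324.
With a per-unit subsidy paid to sellers, each receives p + 3 per unit sold, so supply becomes qs = 2(p + 3) + 288.
Solving gives q = 328 with consumers paying €17 and sellers receiving €20 (the €3 wedge).
Outlay = t · Q = 3 · 328 = €984.

Government outlay = €984 hundred.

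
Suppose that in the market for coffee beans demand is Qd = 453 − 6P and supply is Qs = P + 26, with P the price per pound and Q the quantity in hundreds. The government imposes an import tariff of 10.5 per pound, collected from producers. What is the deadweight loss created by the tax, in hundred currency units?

Deadweight loss = 47.25 hundred.

Without the tax, 453 − 6P = P + 26 gives 7P = 427, so P* = 61 and Q* = 87.
With the tax collected from producers, supply shifts: Qs = (P − 10.5) + 26.
New equilibrium: buyers pay 62.5, producers receive 52, Q = 78. (Wedge: Pb − Ps = 10.5.)
Quantity falls by |ΔQ| = |87 − 78| = 9.
DWL = ½ · t · |ΔQ| = ½ · 10.5 · 9 = 47.25.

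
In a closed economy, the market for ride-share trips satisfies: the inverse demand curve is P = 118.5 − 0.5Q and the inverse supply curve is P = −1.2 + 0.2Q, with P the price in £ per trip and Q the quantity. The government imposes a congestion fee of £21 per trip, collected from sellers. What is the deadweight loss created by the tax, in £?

Deadweight loss = £315.

Rewrite in direct form: Qd = 237 − 2P and Qs = 5P + 6.
Without the tax, 237 − 2P = 5P + 6 gives 7P = 231, so P* = £33 and Q* = 171.
With the tax collected from sellers, supply shifts: Qs = 5(P − 21) + 6.
New equilibrium: consumers pay £48, sellers receive £27, Q = 141. (Wedge: Pb − Ps = 21.)
Quantity falls by |ΔQ| = |171 − 141| = 30.
DWL = ½ · t · |ΔQ| = ½ · 21 · 30 = £315.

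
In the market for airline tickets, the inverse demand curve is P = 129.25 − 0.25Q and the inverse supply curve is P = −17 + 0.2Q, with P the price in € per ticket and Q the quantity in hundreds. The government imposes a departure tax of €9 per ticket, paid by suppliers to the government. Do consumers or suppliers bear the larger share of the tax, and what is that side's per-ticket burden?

Consumers bear the larger share: €5 per ticket.

Inverting to Q(P) form: Qd = 517 − 4P; Qs = 5P + 85.
Without the tax, 517 − 4P = 5P + 85 gives 9P = 432, so P* = €48 and Q* = 325.
With the tax collected from suppliers, supply shifts: Qs = 5(P − 9) + 85.
New equilibrium: consumers pay €53, suppliers receive €44, Q = 305. (Wedge: Pb − Ps = 9.)
Per-ticket burden: consumers €5, suppliers €4.
Consumers take the larger share because demand is less price-elastic here (demand slope 4 vs supply slope 5).
The less price-elastic side of the market bears the larger share of a per-unit tax.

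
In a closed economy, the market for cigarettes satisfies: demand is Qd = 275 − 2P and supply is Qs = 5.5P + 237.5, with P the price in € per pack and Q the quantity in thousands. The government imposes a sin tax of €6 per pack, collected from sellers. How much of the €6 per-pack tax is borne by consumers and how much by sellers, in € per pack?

Consumers bear €4.4 per pack; sellers bear €1.6 per pack.

Before the tax: set 275 − 2P = 5.5P + 237.5 → P* = €5, Q* = 265.
With the tax collected from sellers, supply shifts: Qs = 5.5(P − 6) + 237.5.
Solving gives Q = 256.2 with consumers paying €9.4 and sellers receiving €3.4 (the €6 wedge).
Burden on consumers: €4.4; on sellers: €1.6. (They sum to €6.)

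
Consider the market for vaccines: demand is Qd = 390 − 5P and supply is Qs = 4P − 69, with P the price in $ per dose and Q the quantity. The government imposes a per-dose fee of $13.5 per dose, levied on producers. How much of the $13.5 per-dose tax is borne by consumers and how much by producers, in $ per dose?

Before the tax: set 390 − 5P = 4P − 69 → P* = $51, Q* = 135.
With the tax collected from producers, supply shifts: Qs = 4(P − 13.5) − 69.
Solving gives Q = 105 with consumers paying $57 and producers receiving $43.5 (the $13.5 wedge).
Burden on consumers: $6; on producers: $7.5. (They sum to $13.5.)
The less price-elastic side of the market bears the larger share of a per-unit tax.

Consumers bear $6 per dose; producers bear $7.5 per dose.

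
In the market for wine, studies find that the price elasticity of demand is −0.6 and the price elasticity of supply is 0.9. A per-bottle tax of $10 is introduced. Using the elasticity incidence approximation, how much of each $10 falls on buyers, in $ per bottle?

Buyers bear ≈ $6 per bottle.

Incidence ratio: buyers' share ≈ εs / (εs + |εd|) = 0.9 / (0.9 + 0.6) = 0.6.
So buyers bear ≈ 0.6 × $10 = $6; producers bear $4.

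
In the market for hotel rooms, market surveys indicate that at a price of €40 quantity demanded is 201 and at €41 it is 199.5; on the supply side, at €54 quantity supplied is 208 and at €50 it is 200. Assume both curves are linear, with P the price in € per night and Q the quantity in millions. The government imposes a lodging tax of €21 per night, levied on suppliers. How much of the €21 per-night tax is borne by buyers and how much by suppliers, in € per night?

Demand slope: (199.5 − 201)/(41 − 40) = -1.5, so Qd = 261 − 1.5P.
Supply slope: (200 − 208)/(50 − 54) = 2, so Qs = 2P + 100.
Without the tax, 261 − 1.5P = 2P + 100 gives 3.5P = 161, so P* = €46 and Q* = 192.
With the tax collected from suppliers, supply shifts: Qs = 2(P − 21) + 100.
New equilibrium: buyers pay €58, suppliers receive €37, Q = 174. (Wedge: Pb − Ps = 21.)
Burden on buyers: €12; on suppliers: €9. (They sum to €21.)

Buyers bear €12 per night; suppliers bear €9 per night.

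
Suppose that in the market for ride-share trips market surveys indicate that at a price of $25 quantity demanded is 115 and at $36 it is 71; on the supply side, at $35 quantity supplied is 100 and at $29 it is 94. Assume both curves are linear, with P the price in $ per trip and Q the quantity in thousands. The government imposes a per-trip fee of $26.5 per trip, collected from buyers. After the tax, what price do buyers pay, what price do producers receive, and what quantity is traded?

Demand slope: (71 − 115)/(36 − 25) = -4, so Qd = 215 − 4P.
Supply slope: (94 − 100)/(29 − 35) = 1, so Qs = P + 65.
Without the tax, 215 − 4P = P + 65 gives 5P = 150, so P* = $30 and Q* = 95.
With the tax collected from buyers, demand (in seller-price terms) shifts: Qd = 215 − 4(P + 26.5).
Solving gives Q = 73.8 with buyers paying $35.3 and producers receiving $8.8 (the $26.5 wedge).
The less price-elastic side of the market bears the larger share of a per-unit tax.

Buyers pay $35.3; producers receive $8.8; quantity = 73.8.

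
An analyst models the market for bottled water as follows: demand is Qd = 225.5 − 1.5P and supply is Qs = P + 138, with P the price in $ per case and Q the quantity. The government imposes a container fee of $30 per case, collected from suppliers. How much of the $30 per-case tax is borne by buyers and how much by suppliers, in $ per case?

Buyers bear $12 per case; suppliers bear $18 per case.

Without the tax, 225.5 − 1.5P = P + 138 gives 2.5P = 87.5, so P* = $35 and Q* = 173.
With the tax collected from suppliers, supply shifts: Qs = (P − 30) + 138.
Solving gives Q = 155 with buyers paying $47 and suppliers receiving $17 (the $30 wedge).
Burden on buyers: $12; on suppliers: $18. (They sum to $30.)
The less price-elastic side of the market bears the larger share of a per-unit tax.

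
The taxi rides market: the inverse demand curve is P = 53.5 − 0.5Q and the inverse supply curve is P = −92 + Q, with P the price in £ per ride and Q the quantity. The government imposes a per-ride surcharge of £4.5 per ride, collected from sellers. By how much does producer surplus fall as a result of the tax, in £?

Rewrite in direct form: Qd = 107 − 2P and Qs = P + 92.
Before the tax: set 107 − 2P = P + 92 → P* = £5, Q* = 97.
With the tax collected from sellers, supply shifts: Qs = (P − 4.5) + 92.
New equilibrium: consumers pay £6.5, sellers receive £2, Q = 94. (Wedge: Pb − Ps = 4.5.)
ΔPS is the trapezoid between Q = 94 and Q = 97 of height £3: ½ · (97 + 94) · 3 = £286.5.

Producer surplus falls by £286.5.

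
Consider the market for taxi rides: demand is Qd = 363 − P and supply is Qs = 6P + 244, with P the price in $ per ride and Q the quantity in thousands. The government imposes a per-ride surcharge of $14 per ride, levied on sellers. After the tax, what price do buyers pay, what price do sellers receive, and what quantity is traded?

Buyers pay $29; sellers receive $15; quantity = 334.

Before the tax: set 363 − P = 6P + 244 → P* = $17, Q* = 346.
With the tax collected from sellers, supply shifts: Qs = 6(P − 14) + 244.
New equilibrium: buyers pay $29, sellers receive $15, Q = 334. (Wedge: Pb − Ps = 14.)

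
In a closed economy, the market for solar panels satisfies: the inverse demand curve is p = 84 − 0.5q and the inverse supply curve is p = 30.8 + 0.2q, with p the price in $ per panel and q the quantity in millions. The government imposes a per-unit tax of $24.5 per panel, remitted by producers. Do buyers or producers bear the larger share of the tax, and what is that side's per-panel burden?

Inverting to q(p) form: qd = 168 − 2p; qs = 5p − 154.
Before the tax: set 168 − 2p = 5p − 154 → p* = $46, q* = 76.
With the tax collected from producers, supply shifts: qs = 5(p − 24.5) − 154.
New equilibrium: buyers pay $63.5, producers receive $39, q = 41. (Wedge: pb − ps = 24.5.)
Per-panel burden: buyers $17.5, producers $7.
Buyers take the larger share because demand is less price-elastic here (demand slope 2 vs supply slope 5).
The less price-elastic side of the market bears the larger share of a per-unit tax.

Buyers bear the larger share: $17.5 per panel.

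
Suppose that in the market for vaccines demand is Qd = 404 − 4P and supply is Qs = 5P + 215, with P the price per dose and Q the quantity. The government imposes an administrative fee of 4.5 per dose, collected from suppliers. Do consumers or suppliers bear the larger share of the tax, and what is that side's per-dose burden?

Consumers bear the larger share: 2.5 per dose.

Without the tax, 404 − 4P = 5P + 215 gives 9P = 189, so P* = 21 and Q* = 320.
With the tax collected from suppliers, supply shifts: Qs = 5(P − 4.5) + 215.
Solving gives Q = 310 with consumers paying 23.5 and suppliers receiving 19 (the 4.5 wedge).
Per-dose burden: consumers 2.5, suppliers 2.
Consumers take the larger share because demand is less price-elastic here (demand slope 4 vs supply slope 5).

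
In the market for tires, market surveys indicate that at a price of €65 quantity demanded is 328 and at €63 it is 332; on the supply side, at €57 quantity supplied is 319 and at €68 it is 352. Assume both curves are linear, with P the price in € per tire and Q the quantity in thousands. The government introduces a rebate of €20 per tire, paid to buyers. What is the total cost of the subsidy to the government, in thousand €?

Government outlay = €7160 thousand.

Demand slope: (332 − 328)/(63 − 65) = -2, so Qd = 458 − 2P.
Supply slope: (352 − 319)/(68 − 57) = 3, so Qs = 3P + 148.
Without the subsidy, 458 − 2P = 3P + 148 gives 5P = 310, so P* = €62 and Q* = 334.
With a per-unit subsidy paid to buyers, each effectively pays P − 20, so demand becomes Qd = 458 − 2(P − 20).
Solving gives Q = 358 with buyers paying €50 and sellers receiving €70 (the €20 wedge).
Outlay = t · Q = 20 · 358 = €7160.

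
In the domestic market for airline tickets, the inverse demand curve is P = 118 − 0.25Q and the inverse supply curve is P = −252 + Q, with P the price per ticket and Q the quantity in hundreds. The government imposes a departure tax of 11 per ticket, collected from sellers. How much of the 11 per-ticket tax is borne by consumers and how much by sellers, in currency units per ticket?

Rewrite in direct form: Qd = 472 − 4P and Qs = P + 252.
Before the tax: set 472 − 4P = P + 252 → P* = 44, Q* = 296.
With the tax collected from sellers, supply shifts: Qs = (P − 11) + 252.
Solving gives Q = 287.2 with consumers paying 46.2 and sellers receiving 35.2 (the 11 wedge).
Burden on consumers: 2.2; on sellers: 8.8. (They sum to 11.)
The less price-elastic side of the market bears the larger share of a per-unit tax.

Consumers bear 2.2 per ticket; sellers bear 8.8 per ticket.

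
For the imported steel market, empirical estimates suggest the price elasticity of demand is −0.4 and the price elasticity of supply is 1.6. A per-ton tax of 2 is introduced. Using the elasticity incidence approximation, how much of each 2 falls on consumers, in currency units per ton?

Consumers bear ≈ 1.6 per ton.

Incidence ratio: consumers' share ≈ εs / (εs + |εd|) = 1.6 / (1.6 + 0.4) = 0.8.
So consumers bear ≈ 0.8 × 2 = 1.6; producers bear 0.4.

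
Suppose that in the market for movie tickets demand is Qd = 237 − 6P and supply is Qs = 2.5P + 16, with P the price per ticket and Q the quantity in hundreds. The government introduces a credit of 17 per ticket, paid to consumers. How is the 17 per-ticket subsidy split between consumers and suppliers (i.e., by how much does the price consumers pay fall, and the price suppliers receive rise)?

Without the subsidy, 237 − 6P = 2.5P + 16 gives 8.5P = 221, so P* = 26 and Q* = 81.
With a per-unit subsidy paid to consumers, each effectively pays P − 17, so demand becomes Qd = 237 − 6(P − 17).
Solving gives Q = 111 with consumers paying 21 and suppliers receiving 38 (the 17 wedge).
Gain to consumers: 5; to suppliers: 12. (They sum to 17.)

Consumers gain 5 per ticket; suppliers gain 12 per ticket.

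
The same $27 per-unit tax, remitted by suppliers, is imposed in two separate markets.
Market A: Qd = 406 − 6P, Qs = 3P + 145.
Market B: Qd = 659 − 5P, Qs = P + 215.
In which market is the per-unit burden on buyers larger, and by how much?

Market A, by $4.5.

Market A: pre-tax P* = $29, Q* = 232; post-tax Q = 178; per-unit burden on buyers = $9.
Market B: pre-tax P* = $74, Q* = 289; post-tax Q = 266.5; per-unit burden on buyers = $4.5.
Difference: $9 vs $4.5 → market A is larger by $4.5.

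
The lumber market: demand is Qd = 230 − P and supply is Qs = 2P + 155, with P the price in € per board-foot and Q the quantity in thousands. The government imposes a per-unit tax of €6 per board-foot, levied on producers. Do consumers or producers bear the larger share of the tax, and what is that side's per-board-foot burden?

Consumers bear the larger share: €4 per board-foot.

Before the tax: set 230 − P = 2P + 155 → P* = €25, Q* = 205.
With the tax collected from producers, supply shifts: Qs = 2(P − 6) + 155.
New equilibrium: consumers pay €29, producers receive €23, Q = 201. (Wedge: Pb − Ps = 6.)
Per-board-foot burden: consumers €4, producers €2.
Consumers take the larger share because demand is less price-elastic here (demand slope 1 vs supply slope 2).
The less price-elastic side of the market bears the larger share of a per-unit tax.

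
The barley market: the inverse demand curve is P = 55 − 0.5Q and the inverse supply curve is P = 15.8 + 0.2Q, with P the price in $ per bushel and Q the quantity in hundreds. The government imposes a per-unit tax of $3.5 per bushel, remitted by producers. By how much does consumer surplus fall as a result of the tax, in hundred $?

Consumer surplus falls by $133.75 hundred.

Inverting to Q(P) form: Qd = 110 − 2P; Qs = 5P − 79.
Without the tax, 110 − 2P = 5P − 79 gives 7P = 189, so P* = $27 and Q* = 56.
With the tax collected from producers, supply shifts: Qs = 5(P − 3.5) − 79.
Solving gives Q = 51 with consumers paying $29.5 and producers receiving $26 (the $3.5 wedge).
ΔCS is the trapezoid between Q = 51 and Q = 56 of height $2.5: ½ · (56 + 51) · 2.5 = $133.75.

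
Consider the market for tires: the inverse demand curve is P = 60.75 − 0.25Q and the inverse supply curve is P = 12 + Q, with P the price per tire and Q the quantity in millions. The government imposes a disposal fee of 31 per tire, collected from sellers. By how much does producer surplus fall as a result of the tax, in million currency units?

Rewrite in direct form: Qd = 243 − 4P and Qs = P − 12.
Before the tax: set 243 − 4P = P − 12 → P* = 51, Q* = 39.
With the tax collected from sellers, supply shifts: Qs = (P − 31) − 12.
New equilibrium: buyers pay 57.2, sellers receive 26.2, Q = 14.2. (Wedge: Pb − Ps = 31.)
ΔPS is the trapezoid between Q = 14.2 and Q = 39 of height 24.8: ½ · (39 + 14.2) · 24.8 = 659.68.

Producer surplus falls by 659.68 million.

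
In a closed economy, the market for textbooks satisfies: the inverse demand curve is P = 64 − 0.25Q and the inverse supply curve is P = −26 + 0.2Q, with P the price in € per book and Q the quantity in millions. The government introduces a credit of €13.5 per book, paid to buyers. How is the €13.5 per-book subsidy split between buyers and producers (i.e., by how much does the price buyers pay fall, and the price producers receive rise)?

Buyers gain €7.5 per book; producers gain €6 per book.

Rewrite in direct form: Qd = 256 − 4P and Qs = 5P + 130.
Before the subsidy: set 256 − 4P = 5P + 130 → P* = €14, Q* = 200.
With a per-unit subsidy paid to buyers, each effectively pays P − 13.5, so demand becomes Qd = 256 − 4(P − 13.5).
New equilibrium: buyers pay €6.5, producers receive €20, Q = 230. (Wedge: Pb − Ps = −13.5.)
Gain to buyers: €7.5; to producers: €6. (They sum to €13.5.)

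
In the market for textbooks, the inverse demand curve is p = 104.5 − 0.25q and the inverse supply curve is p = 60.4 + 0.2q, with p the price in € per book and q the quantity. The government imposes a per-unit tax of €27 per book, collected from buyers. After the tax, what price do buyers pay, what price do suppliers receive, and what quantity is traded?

Inverting to q(p) form: qd = 418 − 4p; qs = 5p − 302.
Before the tax: set 418 − 4p = 5p − 302 → p* = €80, q* = 98.
With the tax collected from buyers, demand (in seller-price terms) shifts: qd = 418 − 4(p + 27).
Solving gives q = 38 with buyers paying €95 and suppliers receiving €68 (the €27 wedge).
The less price-elastic side of the market bears the larger share of a per-unit tax.

Buyers pay €95; suppliers receive €68; quantity = 38.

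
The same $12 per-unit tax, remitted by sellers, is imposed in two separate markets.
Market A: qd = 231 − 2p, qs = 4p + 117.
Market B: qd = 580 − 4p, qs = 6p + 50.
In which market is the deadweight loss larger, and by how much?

Market B, by $76.8.

Market A: pre-tax p* = $19, q* = 193; post-tax q = 177; deadweight loss = $96.
Market B: pre-tax p* = $53, q* = 368; post-tax q = 339.2; deadweight loss = $172.8.
Difference: $96 vs $172.8 → market B is larger by $76.8.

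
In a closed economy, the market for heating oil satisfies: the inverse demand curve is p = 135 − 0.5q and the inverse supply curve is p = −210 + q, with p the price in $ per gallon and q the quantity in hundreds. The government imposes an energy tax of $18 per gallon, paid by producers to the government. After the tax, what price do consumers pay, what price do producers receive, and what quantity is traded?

Consumers pay $26; producers receive $8; quantity = 218.

Inverting to q(p) form: qd = 270 − 2p; qs = p + 210.
Before the tax: set 270 − 2p = p + 210 → p* = $20, q* = 230.
With the tax collected from producers, supply shifts: qs = (p − 18) + 210.
Solving gives q = 218 with consumers paying $26 and producers receiving $8 (the $18 wedge).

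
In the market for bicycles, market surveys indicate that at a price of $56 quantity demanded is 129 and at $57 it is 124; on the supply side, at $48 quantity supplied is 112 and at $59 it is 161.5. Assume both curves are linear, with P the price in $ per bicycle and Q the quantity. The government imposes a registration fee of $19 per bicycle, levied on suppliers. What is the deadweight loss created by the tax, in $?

Demand slope: (124 − 129)/(57 − 56) = -5, so Qd = 409 − 5P.
Supply slope: (161.5 − 112)/(59 − 48) = 4.5, so Qs = 4.5P − 104.
Without the tax, 409 − 5P = 4.5P − 104 gives 9.5P = 513, so P* = $54 and Q* = 139.
With the tax collected from suppliers, supply shifts: Qs = 4.5(P − 19) − 104.
Solving gives Q = 94 with buyers paying $63 and suppliers receiving $44 (the $19 wedge).
Quantity falls by |ΔQ| = |139 − 94| = 45.
DWL = ½ · t · |ΔQ| = ½ · 19 · 45 = $427.5.

Deadweight loss = $427.5.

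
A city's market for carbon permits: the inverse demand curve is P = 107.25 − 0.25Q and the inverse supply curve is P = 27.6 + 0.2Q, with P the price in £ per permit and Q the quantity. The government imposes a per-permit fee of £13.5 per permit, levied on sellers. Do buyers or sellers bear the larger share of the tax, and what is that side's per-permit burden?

Inverting to Q(P) form: Qd = 429 − 4P; Qs = 5P − 138.
Before the tax: set 429 − 4P = 5P − 138 → P* = £63, Q* = 177.
With the tax collected from sellers, supply shifts: Qs = 5(P − 13.5) − 138.
Solving gives Q = 147 with buyers paying £70.5 and sellers receiving £57 (the £13.5 wedge).
Per-permit burden: buyers £7.5, sellers £6.
Buyers take the larger share because demand is less price-elastic here (demand slope 4 vs supply slope 5).

Buyers bear the larger share: £7.5 per permit.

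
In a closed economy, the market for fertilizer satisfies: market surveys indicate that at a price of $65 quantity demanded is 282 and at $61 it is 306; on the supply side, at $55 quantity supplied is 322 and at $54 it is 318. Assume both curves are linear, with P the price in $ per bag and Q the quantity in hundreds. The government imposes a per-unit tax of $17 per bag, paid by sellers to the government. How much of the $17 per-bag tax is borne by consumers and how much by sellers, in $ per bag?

Demand slope: (306 − 282)/(61 − 65) = -6, so Qd = 672 − 6P.
Supply slope: (318 − 322)/(54 − 55) = 4, so Qs = 4P + 102.
Without the tax, 672 − 6P = 4P + 102 gives 10P = 570, so P* = $57 and Q* = 330.
With the tax collected from sellers, supply shifts: Qs = 4(P − 17) + 102.
New equilibrium: consumers pay $63.8, sellers receive $46.8, Q = 289.2. (Wedge: Pb − Ps = 17.)
Burden on consumers: $6.8; on sellers: $10.2. (They sum to $17.)
The less price-elastic side of the market bears the larger share of a per-unit tax.

Consumers bear $6.8 per bag; sellers bear $10.2 per bag.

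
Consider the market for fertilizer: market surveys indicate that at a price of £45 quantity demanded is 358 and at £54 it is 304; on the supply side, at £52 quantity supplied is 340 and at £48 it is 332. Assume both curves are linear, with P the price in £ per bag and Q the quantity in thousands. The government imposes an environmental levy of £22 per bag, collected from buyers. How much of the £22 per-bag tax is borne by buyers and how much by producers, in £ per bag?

Demand slope: (304 − 358)/(54 − 45) = -6, so Qd = 628 − 6P.
Supply slope: (332 − 340)/(48 − 52) = 2, so Qs = 2P + 236.
Without the tax, 628 − 6P = 2P + 236 gives 8P = 392, so P* = £49 and Q* = 334.
With the tax collected from buyers, demand (in seller-price terms) shifts: Qd = 628 − 6(P + 22).
New equilibrium: buyers pay £54.5, producers receive £32.5, Q = 301. (Wedge: Pb − Ps = 22.)
Burden on buyers: £5.5; on producers: £16.5. (They sum to £22.)
The less price-elastic side of the market bears the larger share of a per-unit tax.

Buyers bear £5.5 per bag; producers bear £16.5 per bag.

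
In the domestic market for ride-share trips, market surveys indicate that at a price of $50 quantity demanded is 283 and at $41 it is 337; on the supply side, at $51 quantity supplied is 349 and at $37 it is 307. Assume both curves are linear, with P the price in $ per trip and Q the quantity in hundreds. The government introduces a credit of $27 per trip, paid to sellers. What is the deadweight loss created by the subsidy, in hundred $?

Deadweight loss = $729 hundred.

Demand slope: (337 − 283)/(41 − 50) = -6, so Qd = 583 − 6P.
Supply slope: (307 − 349)/(37 − 51) = 3, so Qs = 3P + 196.
Before the subsidy: set 583 − 6P = 3P + 196 → P* = $43, Q* = 325.
With a per-unit subsidy paid to sellers, each receives P + 27 per unit sold, so supply becomes Qs = 3(P + 27) + 196.
New equilibrium: consumers pay $34, sellers receive $61, Q = 379. (Wedge: Pb − Ps = −27.)
Quantity rises by |ΔQ| = |325 − 379| = 54.
DWL = ½ · t · |ΔQ| = ½ · 27 · 54 = $729.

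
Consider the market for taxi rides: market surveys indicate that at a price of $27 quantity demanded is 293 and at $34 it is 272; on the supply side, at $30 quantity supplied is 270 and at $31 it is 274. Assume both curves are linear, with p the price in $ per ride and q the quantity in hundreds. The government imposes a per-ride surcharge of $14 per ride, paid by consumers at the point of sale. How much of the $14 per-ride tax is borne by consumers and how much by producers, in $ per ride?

Demand slope: (272 − 293)/(34 − 27) = -3, so qd = 374 − 3p.
Supply slope: (274 − 270)/(31 − 30) = 4, so qs = 4p + 150.
Before the tax: set 374 − 3p = 4p + 150 → p* = $32, q* = 278.
With the tax collected from consumers, demand (in seller-price terms) shifts: qd = 374 − 3(p + 14).
New equilibrium: consumers pay $40, producers receive $26, q = 254. (Wedge: pb − ps = 14.)
Burden on consumers: $8; on producers: $6. (They sum to $14.)
The less price-elastic side of the market bears the larger share of a per-unit tax.

Consumers bear $8 per ride; producers bear $6 per ride.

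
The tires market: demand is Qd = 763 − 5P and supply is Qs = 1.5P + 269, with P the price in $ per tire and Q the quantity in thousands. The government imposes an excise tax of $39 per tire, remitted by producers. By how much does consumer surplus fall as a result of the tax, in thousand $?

Consumer surplus falls by $3244.5 thousand.

Without the tax, 763 − 5P = 1.5P + 269 gives 6.5P = 494, so P* = $76 and Q* = 383.
With the tax collected from producers, supply shifts: Qs = 1.5(P − 39) + 269.
Solving gives Q = 338 with consumers paying $85 and producers receiving $46 (the $39 wedge).
ΔCS is the trapezoid between Q = 338 and Q = 383 of height $9: ½ · (383 + 338) · 9 = $3244.5.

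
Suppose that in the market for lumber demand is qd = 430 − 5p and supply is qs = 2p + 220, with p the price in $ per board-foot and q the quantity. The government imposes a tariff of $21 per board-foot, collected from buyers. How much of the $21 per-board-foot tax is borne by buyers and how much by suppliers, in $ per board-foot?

Without the tax, 430 − 5p = 2p + 220 gives 7p = 210, so p* = $30 and q* = 280.
With the tax collected from buyers, demand (in seller-price terms) shifts: qd = 430 − 5(p + 21).
Solving gives q = 250 with buyers paying $36 and suppliers receiving $15 (the $21 wedge).
Burden on buyers: $6; on suppliers: $15. (They sum to $21.)
The less price-elastic side of the market bears the larger share of a per-unit tax.

Buyers bear $6 per board-foot; suppliers bear $15 per board-foot.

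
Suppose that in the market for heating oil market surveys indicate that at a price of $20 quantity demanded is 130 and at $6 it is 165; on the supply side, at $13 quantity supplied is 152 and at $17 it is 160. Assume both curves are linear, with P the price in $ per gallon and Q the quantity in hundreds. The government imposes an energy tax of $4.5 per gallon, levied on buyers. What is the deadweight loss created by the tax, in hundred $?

Deadweight loss = $11.25 hundred.

Demand slope: (165 − 130)/(6 − 20) = -2.5, so Qd = 180 − 2.5P.
Supply slope: (160 − 152)/(17 − 13) = 2, so Qs = 2P + 126.
Without the tax, 180 − 2.5P = 2P + 126 gives 4.5P = 54, so P* = $12 and Q* = 150.
With the tax collected from buyers, demand (in seller-price terms) shifts: Qd = 180 − 2.5(P + 4.5).
Solving gives Q = 145 with buyers paying $14 and sellers receiving $9.5 (the $4.5 wedge).
Quantity falls by |ΔQ| = |150 − 145| = 5.
DWL = ½ · t · |ΔQ| = ½ · 4.5 · 5 = $11.25.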